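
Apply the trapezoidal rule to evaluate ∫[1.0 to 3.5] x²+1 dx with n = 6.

f(x) = x²+1
a = 1.0, b = 3.5, n = 6
h = (b - a)/n = 0.416667

Trapezoidal rule: (h/2)[f(x₀) + 2f(x₁) + 2f(x₂) + ... + f(xₙ)]

x_0 = 1.0000, f(x_0) = 2.000000, coefficient = 1
x_1 = 1.4167, f(x_1) = 3.006944, coefficient = 2
x_2 = 1.8333, f(x_2) = 4.361111, coefficient = 2
x_3 = 2.2500, f(x_3) = 6.062500, coefficient = 2
x_4 = 2.6667, f(x_4) = 8.111111, coefficient = 2
x_5 = 3.0833, f(x_5) = 10.506944, coefficient = 2
x_6 = 3.5000, f(x_6) = 13.250000, coefficient = 1

I ≈ (0.416667/2) × 79.347222 = 16.530671
Exact value: 16.458333
Error: 0.072338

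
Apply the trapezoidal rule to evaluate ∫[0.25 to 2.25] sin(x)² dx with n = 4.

f(x) = sin(x)²
a = 0.25, b = 2.25, n = 4
h = (b - a)/n = 0.500000

Trapezoidal rule: (h/2)[f(x₀) + 2f(x₁) + 2f(x₂) + ... + f(xₙ)]

x_0 = 0.2500, f(x_0) = 0.061209, coefficient = 1
x_1 = 0.7500, f(x_1) = 0.464631, coefficient = 2
x_2 = 1.2500, f(x_2) = 0.900572, coefficient = 2
x_3 = 1.7500, f(x_3) = 0.968228, coefficient = 2
x_4 = 2.2500, f(x_4) = 0.605398, coefficient = 1

I ≈ (0.500000/2) × 5.333470 = 1.333367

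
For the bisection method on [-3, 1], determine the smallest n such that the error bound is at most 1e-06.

We need (b-a)/2^n ≤ 1e-06
(1 - (-3))/2^n ≤ 1e-06
4/2^n ≤ 1e-06
2^n ≥ 4000000
n ≥ log₂(4000000) = 21.93
n ≥ 22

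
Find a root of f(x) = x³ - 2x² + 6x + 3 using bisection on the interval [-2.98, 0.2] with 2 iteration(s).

f(x) = x³ - 2x² + 6x + 3
Initial interval: [-2.98, 0.2]

Iteration 1:
  c_1 = (-2.980000 + 0.200000)/2 = -1.390000
  f(c_1) = f(-1.390000) = -11.889819
  f(a) × f(c) ≥ 0, new interval: [-1.390000, 0.200000]
Iteration 2:
  c_2 = (-1.390000 + 0.200000)/2 = -0.595000
  f(c_2) = f(-0.595000) = -1.488695
  f(a) × f(c) ≥ 0, new interval: [-0.595000, 0.200000]

After 2 iteration(s), the approximation is c_2 = -0.595000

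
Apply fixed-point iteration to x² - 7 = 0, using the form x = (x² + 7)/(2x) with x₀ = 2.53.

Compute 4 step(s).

Equation: x² - 7 = 0
Fixed-point form: x = (x² + 7)/(2x)
x₀ = 2.53

x_1 = g(2.530000) = 2.648399
x_2 = g(2.648399) = 2.645753
x_3 = g(2.645753) = 2.645751
x_4 = g(2.645751) = 2.645751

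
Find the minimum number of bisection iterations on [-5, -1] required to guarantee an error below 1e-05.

We need (b-a)/2^n ≤ 1e-05
(-1 - (-5))/2^n ≤ 1e-05
4/2^n ≤ 1e-05
2^n ≥ 400000
n ≥ log₂(400000) = 18.61
n ≥ 19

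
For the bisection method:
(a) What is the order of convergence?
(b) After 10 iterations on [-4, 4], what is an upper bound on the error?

(a) Bisection has linear (order 1) convergence; the error is halved each step.

(b) Error bound = (b-a)/2^n = (4 - (-4))/2^{10}
    = 8/2^{10}

(a) 1 (linear); (b) error ≤ 7.81e-03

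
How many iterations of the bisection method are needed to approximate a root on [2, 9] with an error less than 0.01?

We need (b-a)/2^n ≤ 0.01
(9 - 2)/2^n ≤ 0.01
7/2^n ≤ 0.01
2^n ≥ 700
n ≥ log₂(700) = 9.45
n ≥ 10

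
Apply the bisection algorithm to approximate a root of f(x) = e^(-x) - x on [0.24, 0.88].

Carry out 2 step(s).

f(x) = e^(-x) - x
Initial interval: [0.24, 0.88]

Iteration 1:
  c_1 = (0.240000 + 0.880000)/2 = 0.560000
  f(c_1) = f(0.560000) = 0.011209
  f(a) × f(c) ≥ 0, new interval: [0.560000, 0.880000]
Iteration 2:
  c_2 = (0.560000 + 0.880000)/2 = 0.720000
  f(c_2) = f(0.720000) = -0.233248
  f(a) × f(c) < 0, new interval: [0.560000, 0.720000]

After 2 iteration(s), the approximation is c_2 = 0.720000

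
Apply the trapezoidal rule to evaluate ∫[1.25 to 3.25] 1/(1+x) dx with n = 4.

f(x) = 1/(1+x)
a = 1.25, b = 3.25, n = 4
h = (b - a)/n = 0.500000

Trapezoidal rule: (h/2)[f(x₀) + 2f(x₁) + 2f(x₂) + ... + f(xₙ)]

x_0 = 1.2500, f(x_0) = 0.444444, coefficient = 1
x_1 = 1.7500, f(x_1) = 0.363636, coefficient = 2
x_2 = 2.2500, f(x_2) = 0.307692, coefficient = 2
x_3 = 2.7500, f(x_3) = 0.266667, coefficient = 2
x_4 = 3.2500, f(x_4) = 0.235294, coefficient = 1

I ≈ (0.500000/2) × 2.555729 = 0.638932
Exact value: 0.635989
Error: 0.002944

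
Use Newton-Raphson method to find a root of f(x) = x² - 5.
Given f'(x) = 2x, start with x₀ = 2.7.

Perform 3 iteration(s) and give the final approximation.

f(x) = x² - 5
f'(x) = 2x
x₀ = 2.7

Newton-Raphson formula: x_{n+1} = x_n - f(x_n)/f'(x_n)

Iteration 1:
  f(2.700000) = 2.290000
  f'(2.700000) = 5.400000
  x_1 = 2.700000 - 2.290000/5.400000 = 2.275926
Iteration 2:
  f(2.275926) = 0.179839
  f'(2.275926) = 4.551852
  x_2 = 2.275926 - 0.179839/4.551852 = 2.236417
Iteration 3:
  f(2.236417) = 0.001561
  f'(2.236417) = 4.472834
  x_3 = 2.236417 - 0.001561/4.472834 = 2.236068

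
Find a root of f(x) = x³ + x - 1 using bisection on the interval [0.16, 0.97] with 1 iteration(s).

f(x) = x³ + x - 1
Initial interval: [0.16, 0.97]

Iteration 1:
  c_1 = (0.160000 + 0.970000)/2 = 0.565000
  f(c_1) = f(0.565000) = -0.254638
  f(a) × f(c) ≥ 0, new interval: [0.565000, 0.970000]

After 1 iteration(s), the approximation is c_1 = 0.565000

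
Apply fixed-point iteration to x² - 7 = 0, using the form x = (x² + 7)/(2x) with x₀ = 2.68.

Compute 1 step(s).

Equation: x² - 7 = 0
Fixed-point form: x = (x² + 7)/(2x)
x₀ = 2.68

x_1 = g(2.680000) = 2.645970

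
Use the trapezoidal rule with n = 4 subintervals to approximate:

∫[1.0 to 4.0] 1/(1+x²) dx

f(x) = 1/(1+x²)
a = 1.0, b = 4.0, n = 4
h = (b - a)/n = 0.750000

Trapezoidal rule: (h/2)[f(x₀) + 2f(x₁) + 2f(x₂) + ... + f(xₙ)]

x_0 = 1.0000, f(x_0) = 0.500000, coefficient = 1
x_1 = 1.7500, f(x_1) = 0.246154, coefficient = 2
x_2 = 2.5000, f(x_2) = 0.137931, coefficient = 2
x_3 = 3.2500, f(x_3) = 0.086486, coefficient = 2
x_4 = 4.0000, f(x_4) = 0.058824, coefficient = 1

I ≈ (0.750000/2) × 1.499966 = 0.562487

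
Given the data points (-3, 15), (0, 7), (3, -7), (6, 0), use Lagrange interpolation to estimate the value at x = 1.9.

Lagrange interpolation formula:
P(x) = Σ yᵢ × Lᵢ(x)
where Lᵢ(x) = Π_{j≠i} (x - xⱼ)/(xᵢ - xⱼ)

L_0(1.9) = (1.9 - 0)/(-3 - 0) × (1.9 - 3)/(-3 - 3) × (1.9 - 6)/(-3 - 6) = -0.052895
L_1(1.9) = (1.9 - (-3))/(0 - (-3)) × (1.9 - 3)/(0 - 3) × (1.9 - 6)/(0 - 6) = 0.409241
L_2(1.9) = (1.9 - (-3))/(3 - (-3)) × (1.9 - 0)/(3 - 0) × (1.9 - 6)/(3 - 6) = 0.706870
L_3(1.9) = (1.9 - (-3))/(6 - (-3)) × (1.9 - 0)/(6 - 0) × (1.9 - 3)/(6 - 3) = -0.063216

P(1.9) = 15×L_0(1.9) + 7×L_1(1.9) + (-7)×L_2(1.9) + 0×L_3(1.9)
P(1.9) = -2.876833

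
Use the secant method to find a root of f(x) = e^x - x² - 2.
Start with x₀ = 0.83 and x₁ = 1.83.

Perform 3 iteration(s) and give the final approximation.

f(x) = e^x - x² - 2
x₀ = 0.83, x₁ = 1.83

Secant formula: x_{n+1} = x_n - f(x_n)(x_n - x_{n-1})/(f(x_n) - f(x_{n-1}))

Iteration 1:
  f(0.830000) = -0.395581
  f(1.830000) = 0.884987
  x_2 = 1.830000 - 0.884987×(1.830000 - 0.830000)/(0.884987 - (-0.395581))
       = 1.138911
Iteration 2:
  f(1.830000) = 0.884987
  f(1.138911) = -0.173753
  x_3 = 1.138911 - (-0.173753)×(1.138911 - 1.830000)/(-0.173753 - 0.884987)
       = 1.252328
Iteration 3:
  f(1.138911) = -0.173753
  f(1.252328) = -0.069848
  x_4 = 1.252328 - (-0.069848)×(1.252328 - 1.138911)/(-0.069848 - (-0.173753))
       = 1.328569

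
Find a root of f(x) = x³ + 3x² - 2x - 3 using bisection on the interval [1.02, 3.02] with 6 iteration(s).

f(x) = x³ + 3x² - 2x - 3
Initial interval: [1.02, 3.02]

Iteration 1:
  c_1 = (1.020000 + 3.020000)/2 = 2.020000
  f(c_1) = f(2.020000) = 13.443608
  f(a) × f(c) < 0, new interval: [1.020000, 2.020000]
Iteration 2:
  c_2 = (1.020000 + 2.020000)/2 = 1.520000
  f(c_2) = f(1.520000) = 4.403008
  f(a) × f(c) < 0, new interval: [1.020000, 1.520000]
Iteration 3:
  c_3 = (1.020000 + 1.520000)/2 = 1.270000
  f(c_3) = f(1.270000) = 1.347083
  f(a) × f(c) < 0, new interval: [1.020000, 1.270000]
Iteration 4:
  c_4 = (1.020000 + 1.270000)/2 = 1.145000
  f(c_4) = f(1.145000) = 0.144199
  f(a) × f(c) < 0, new interval: [1.020000, 1.145000]
Iteration 5:
  c_5 = (1.020000 + 1.145000)/2 = 1.082500
  f(c_5) = f(1.082500) = -0.381101
  f(a) × f(c) ≥ 0, new interval: [1.082500, 1.145000]
Iteration 6:
  c_6 = (1.082500 + 1.145000)/2 = 1.113750
  f(c_6) = f(1.113750) = -0.124644
  f(a) × f(c) ≥ 0, new interval: [1.113750, 1.145000]

After 6 iteration(s), the approximation is c_6 = 1.113750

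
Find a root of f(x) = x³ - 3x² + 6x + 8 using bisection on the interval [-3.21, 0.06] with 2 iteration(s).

f(x) = x³ - 3x² + 6x + 8
Initial interval: [-3.21, 0.06]

Iteration 1:
  c_1 = (-3.210000 + 0.060000)/2 = -1.575000
  f(c_1) = f(-1.575000) = -12.798859
  f(a) × f(c) ≥ 0, new interval: [-1.575000, 0.060000]
Iteration 2:
  c_2 = (-1.575000 + 0.060000)/2 = -0.757500
  f(c_2) = f(-0.757500) = 1.298923
  f(a) × f(c) < 0, new interval: [-1.575000, -0.757500]

After 2 iteration(s), the approximation is c_2 = -0.757500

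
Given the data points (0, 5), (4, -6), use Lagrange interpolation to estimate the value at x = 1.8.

Lagrange interpolation formula:
P(x) = Σ yᵢ × Lᵢ(x)
where Lᵢ(x) = Π_{j≠i} (x - xⱼ)/(xᵢ - xⱼ)

L_0(1.8) = (1.8 - 4)/(0 - 4) = 0.550000
L_1(1.8) = (1.8 - 0)/(4 - 0) = 0.450000

P(1.8) = 5×L_0(1.8) + (-6)×L_1(1.8)
P(1.8) = 0.050000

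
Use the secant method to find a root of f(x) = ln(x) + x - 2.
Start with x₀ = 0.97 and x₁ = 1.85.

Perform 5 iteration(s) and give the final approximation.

f(x) = ln(x) + x - 2
x₀ = 0.97, x₁ = 1.85

Secant formula: x_{n+1} = x_n - f(x_n)(x_n - x_{n-1})/(f(x_n) - f(x_{n-1}))

Iteration 1:
  f(0.970000) = -1.060459
  f(1.850000) = 0.465186
  x_2 = 1.850000 - 0.465186×(1.850000 - 0.970000)/(0.465186 - (-1.060459))
       = 1.581678
Iteration 2:
  f(1.850000) = 0.465186
  f(1.581678) = 0.040165
  x_3 = 1.581678 - 0.040165×(1.581678 - 1.850000)/(0.040165 - 0.465186)
       = 1.556322
Iteration 3:
  f(1.581678) = 0.040165
  f(1.556322) = -0.001353
  x_4 = 1.556322 - (-0.001353)×(1.556322 - 1.581678)/(-0.001353 - 0.040165)
       = 1.557148
Iteration 4:
  f(1.556322) = -0.001353
  f(1.557148) = 0.000004
  x_5 = 1.557148 - 0.000004×(1.557148 - 1.556322)/(0.000004 - (-0.001353))
       = 1.557146
Iteration 5:
  f(1.557148) = 0.000004
  f(1.557146) = 0.000000
  x_6 = 1.557146 - 0.000000×(1.557146 - 1.557148)/(0.000000 - 0.000004)
       = 1.557146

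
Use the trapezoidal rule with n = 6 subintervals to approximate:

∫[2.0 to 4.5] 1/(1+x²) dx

f(x) = 1/(1+x²)
a = 2.0, b = 4.5, n = 6
h = (b - a)/n = 0.416667

Trapezoidal rule: (h/2)[f(x₀) + 2f(x₁) + 2f(x₂) + ... + f(xₙ)]

x_0 = 2.0000, f(x_0) = 0.200000, coefficient = 1
x_1 = 2.4167, f(x_1) = 0.146193, coefficient = 2
x_2 = 2.8333, f(x_2) = 0.110769, coefficient = 2
x_3 = 3.2500, f(x_3) = 0.086486, coefficient = 2
x_4 = 3.6667, f(x_4) = 0.069231, coefficient = 2
x_5 = 4.0833, f(x_5) = 0.056582, coefficient = 2
x_6 = 4.5000, f(x_6) = 0.047059, coefficient = 1

I ≈ (0.416667/2) × 1.185581 = 0.246996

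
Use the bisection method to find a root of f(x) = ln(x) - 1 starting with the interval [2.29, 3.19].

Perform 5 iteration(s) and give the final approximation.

f(x) = ln(x) - 1
Initial interval: [2.29, 3.19]

Iteration 1:
  c_1 = (2.290000 + 3.190000)/2 = 2.740000
  f(c_1) = f(2.740000) = 0.007958
  f(a) × f(c) < 0, new interval: [2.290000, 2.740000]
Iteration 2:
  c_2 = (2.290000 + 2.740000)/2 = 2.515000
  f(c_2) = f(2.515000) = -0.077727
  f(a) × f(c) ≥ 0, new interval: [2.515000, 2.740000]
Iteration 3:
  c_3 = (2.515000 + 2.740000)/2 = 2.627500
  f(c_3) = f(2.627500) = -0.033967
  f(a) × f(c) ≥ 0, new interval: [2.627500, 2.740000]
Iteration 4:
  c_4 = (2.627500 + 2.740000)/2 = 2.683750
  f(c_4) = f(2.683750) = -0.012785
  f(a) × f(c) ≥ 0, new interval: [2.683750, 2.740000]
Iteration 5:
  c_5 = (2.683750 + 2.740000)/2 = 2.711875
  f(c_5) = f(2.711875) = -0.002360
  f(a) × f(c) ≥ 0, new interval: [2.711875, 2.740000]

After 5 iteration(s), the approximation is c_5 = 2.711875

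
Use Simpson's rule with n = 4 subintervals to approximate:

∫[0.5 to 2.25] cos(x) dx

f(x) = cos(x)
a = 0.5, b = 2.25, n = 4
h = (b - a)/n = 0.437500

Simpson's rule: (h/3)[f(x₀) + 4f(x₁) + 2f(x₂) + ... + f(xₙ)]

x_0 = 0.5000, f(x_0) = 0.877583, coefficient = 1
x_1 = 0.9375, f(x_1) = 0.591805, coefficient = 4
x_2 = 1.3750, f(x_2) = 0.194548, coefficient = 2
x_3 = 1.8125, f(x_3) = -0.239357, coefficient = 4
x_4 = 2.2500, f(x_4) = -0.628174, coefficient = 1

I ≈ (0.437500/3) × 2.048296 = 0.298710
Exact value: 0.298648
Error: 0.000062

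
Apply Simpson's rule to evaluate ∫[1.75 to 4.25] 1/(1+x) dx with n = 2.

f(x) = 1/(1+x)
a = 1.75, b = 4.25, n = 2
h = (b - a)/n = 1.250000

Simpson's rule: (h/3)[f(x₀) + 4f(x₁) + 2f(x₂) + ... + f(xₙ)]

x_0 = 1.7500, f(x_0) = 0.363636, coefficient = 1
x_1 = 3.0000, f(x_1) = 0.250000, coefficient = 4
x_2 = 4.2500, f(x_2) = 0.190476, coefficient = 1

I ≈ (1.250000/3) × 1.554113 = 0.647547
Exact value: 0.646627
Error: 0.000920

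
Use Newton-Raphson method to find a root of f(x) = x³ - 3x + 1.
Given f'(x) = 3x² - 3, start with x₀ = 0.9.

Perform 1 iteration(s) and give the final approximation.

f(x) = x³ - 3x + 1
f'(x) = 3x² - 3
x₀ = 0.9

Newton-Raphson formula: x_{n+1} = x_n - f(x_n)/f'(x_n)

Iteration 1:
  f(0.900000) = -0.971000
  f'(0.900000) = -0.570000
  x_1 = 0.900000 - (-0.971000)/(-0.570000) = -0.803509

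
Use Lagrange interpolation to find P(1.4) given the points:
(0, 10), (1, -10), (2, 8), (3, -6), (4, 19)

Lagrange interpolation formula:
P(x) = Σ yᵢ × Lᵢ(x)
where Lᵢ(x) = Π_{j≠i} (x - xⱼ)/(xᵢ - xⱼ)

L_0(1.4) = (1.4 - 1)/(0 - 1) × (1.4 - 2)/(0 - 2) × (1.4 - 3)/(0 - 3) × (1.4 - 4)/(0 - 4) = -0.041600
L_1(1.4) = (1.4 - 0)/(1 - 0) × (1.4 - 2)/(1 - 2) × (1.4 - 3)/(1 - 3) × (1.4 - 4)/(1 - 4) = 0.582400
L_2(1.4) = (1.4 - 0)/(2 - 0) × (1.4 - 1)/(2 - 1) × (1.4 - 3)/(2 - 3) × (1.4 - 4)/(2 - 4) = 0.582400
L_3(1.4) = (1.4 - 0)/(3 - 0) × (1.4 - 1)/(3 - 1) × (1.4 - 2)/(3 - 2) × (1.4 - 4)/(3 - 4) = -0.145600
L_4(1.4) = (1.4 - 0)/(4 - 0) × (1.4 - 1)/(4 - 1) × (1.4 - 2)/(4 - 2) × (1.4 - 3)/(4 - 3) = 0.022400

P(1.4) = 10×L_0(1.4) + (-10)×L_1(1.4) + 8×L_2(1.4) + (-6)×L_3(1.4) + 19×L_4(1.4)
P(1.4) = -0.281600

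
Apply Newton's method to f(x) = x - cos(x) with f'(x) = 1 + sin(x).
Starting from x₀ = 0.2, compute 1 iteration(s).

f(x) = x - cos(x)
f'(x) = 1 + sin(x)
x₀ = 0.2

Newton-Raphson formula: x_{n+1} = x_n - f(x_n)/f'(x_n)

Iteration 1:
  f(0.200000) = -0.780067
  f'(0.200000) = 1.198669
  x_1 = 0.200000 - (-0.780067)/1.198669 = 0.850777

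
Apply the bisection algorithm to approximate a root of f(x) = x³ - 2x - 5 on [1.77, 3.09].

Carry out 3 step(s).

f(x) = x³ - 2x - 5
Initial interval: [1.77, 3.09]

Iteration 1:
  c_1 = (1.770000 + 3.090000)/2 = 2.430000
  f(c_1) = f(2.430000) = 4.488907
  f(a) × f(c) < 0, new interval: [1.770000, 2.430000]
Iteration 2:
  c_2 = (1.770000 + 2.430000)/2 = 2.100000
  f(c_2) = f(2.100000) = 0.061000
  f(a) × f(c) < 0, new interval: [1.770000, 2.100000]
Iteration 3:
  c_3 = (1.770000 + 2.100000)/2 = 1.935000
  f(c_3) = f(1.935000) = -1.624925
  f(a) × f(c) ≥ 0, new interval: [1.935000, 2.100000]

After 3 iteration(s), the approximation is c_3 = 1.935000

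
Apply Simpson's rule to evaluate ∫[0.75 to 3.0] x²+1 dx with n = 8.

f(x) = x²+1
a = 0.75, b = 3.0, n = 8
h = (b - a)/n = 0.281250

Simpson's rule: (h/3)[f(x₀) + 4f(x₁) + 2f(x₂) + ... + f(xₙ)]

x_0 = 0.7500, f(x_0) = 1.562500, coefficient = 1
x_1 = 1.0312, f(x_1) = 2.063477, coefficient = 4
x_2 = 1.3125, f(x_2) = 2.722656, coefficient = 2
x_3 = 1.5938, f(x_3) = 3.540039, coefficient = 4
x_4 = 1.8750, f(x_4) = 4.515625, coefficient = 2
x_5 = 2.1562, f(x_5) = 5.649414, coefficient = 4
x_6 = 2.4375, f(x_6) = 6.941406, coefficient = 2
x_7 = 2.7188, f(x_7) = 8.391602, coefficient = 4
x_8 = 3.0000, f(x_8) = 10.000000, coefficient = 1

I ≈ (0.281250/3) × 118.500000 = 11.109375
Exact value: 11.109375
Error: 0.000000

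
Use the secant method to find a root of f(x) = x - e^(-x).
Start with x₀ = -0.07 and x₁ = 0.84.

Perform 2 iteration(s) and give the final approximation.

f(x) = x - e^(-x)
x₀ = -0.07, x₁ = 0.84

Secant formula: x_{n+1} = x_n - f(x_n)(x_n - x_{n-1})/(f(x_n) - f(x_{n-1}))

Iteration 1:
  f(-0.070000) = -1.142508
  f(0.840000) = 0.408289
  x_2 = 0.840000 - 0.408289×(0.840000 - (-0.070000))/(0.408289 - (-1.142508))
       = 0.600418
Iteration 2:
  f(0.840000) = 0.408289
  f(0.600418) = 0.051836
  x_3 = 0.600418 - 0.051836×(0.600418 - 0.840000)/(0.051836 - 0.408289)
       = 0.565578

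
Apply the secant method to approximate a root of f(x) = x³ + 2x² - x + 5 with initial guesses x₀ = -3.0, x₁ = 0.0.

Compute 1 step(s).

f(x) = x³ + 2x² - x + 5
x₀ = -3.0, x₁ = 0.0

Secant formula: x_{n+1} = x_n - f(x_n)(x_n - x_{n-1})/(f(x_n) - f(x_{n-1}))

Iteration 1:
  f(-3.000000) = -1.000000
  f(0.000000) = 5.000000
  x_2 = 0.000000 - 5.000000×(0.000000 - (-3.000000))/(5.000000 - (-1.000000))
       = -2.500000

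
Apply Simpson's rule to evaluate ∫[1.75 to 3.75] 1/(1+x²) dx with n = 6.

f(x) = 1/(1+x²)
a = 1.75, b = 3.75, n = 6
h = (b - a)/n = 0.333333

Simpson's rule: (h/3)[f(x₀) + 4f(x₁) + 2f(x₂) + ... + f(xₙ)]

x_0 = 1.7500, f(x_0) = 0.246154, coefficient = 1
x_1 = 2.0833, f(x_1) = 0.187256, coefficient = 4
x_2 = 2.4167, f(x_2) = 0.146193, coefficient = 2
x_3 = 2.7500, f(x_3) = 0.116788, coefficient = 4
x_4 = 3.0833, f(x_4) = 0.095175, coefficient = 2
x_5 = 3.4167, f(x_5) = 0.078904, coefficient = 4
x_6 = 3.7500, f(x_6) = 0.066390, coefficient = 1

I ≈ (0.333333/3) × 2.327074 = 0.258564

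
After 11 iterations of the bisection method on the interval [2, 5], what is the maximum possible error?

Bisection error bound: |error| ≤ (b-a)/2^n
|error| ≤ (5 - 2)/2^11 = 3/2^11
|error| ≤ 0.0014648438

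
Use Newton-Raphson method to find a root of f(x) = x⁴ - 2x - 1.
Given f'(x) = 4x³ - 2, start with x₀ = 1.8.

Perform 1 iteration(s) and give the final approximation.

f(x) = x⁴ - 2x - 1
f'(x) = 4x³ - 2
x₀ = 1.8

Newton-Raphson formula: x_{n+1} = x_n - f(x_n)/f'(x_n)

Iteration 1:
  f(1.800000) = 5.897600
  f'(1.800000) = 21.328000
  x_1 = 1.800000 - 5.897600/21.328000 = 1.523481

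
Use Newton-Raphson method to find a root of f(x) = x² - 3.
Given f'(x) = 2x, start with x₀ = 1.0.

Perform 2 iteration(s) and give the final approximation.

f(x) = x² - 3
f'(x) = 2x
x₀ = 1.0

Newton-Raphson formula: x_{n+1} = x_n - f(x_n)/f'(x_n)

Iteration 1:
  f(1.000000) = -2.000000
  f'(1.000000) = 2.000000
  x_1 = 1.000000 - (-2.000000)/2.000000 = 2.000000
Iteration 2:
  f(2.000000) = 1.000000
  f'(2.000000) = 4.000000
  x_2 = 2.000000 - 1.000000/4.000000 = 1.750000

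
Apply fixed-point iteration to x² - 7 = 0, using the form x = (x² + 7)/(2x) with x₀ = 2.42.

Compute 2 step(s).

Equation: x² - 7 = 0
Fixed-point form: x = (x² + 7)/(2x)
x₀ = 2.42

x_1 = g(2.420000) = 2.656281
x_2 = g(2.656281) = 2.645772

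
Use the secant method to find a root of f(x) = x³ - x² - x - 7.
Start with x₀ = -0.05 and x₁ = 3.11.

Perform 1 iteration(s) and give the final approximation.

f(x) = x³ - x² - x - 7
x₀ = -0.05, x₁ = 3.11

Secant formula: x_{n+1} = x_n - f(x_n)(x_n - x_{n-1})/(f(x_n) - f(x_{n-1}))

Iteration 1:
  f(-0.050000) = -6.952625
  f(3.110000) = 10.298131
  x_2 = 3.110000 - 10.298131×(3.110000 - (-0.050000))/(10.298131 - (-6.952625))
       = 1.223584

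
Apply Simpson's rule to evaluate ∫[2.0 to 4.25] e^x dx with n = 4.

f(x) = e^x
a = 2.0, b = 4.25, n = 4
h = (b - a)/n = 0.562500

Simpson's rule: (h/3)[f(x₀) + 4f(x₁) + 2f(x₂) + ... + f(xₙ)]

x_0 = 2.0000, f(x_0) = 7.389056, coefficient = 1
x_1 = 2.5625, f(x_1) = 12.968197, coefficient = 4
x_2 = 3.1250, f(x_2) = 22.759895, coefficient = 2
x_3 = 3.6875, f(x_3) = 39.944860, coefficient = 4
x_4 = 4.2500, f(x_4) = 70.105412, coefficient = 1

I ≈ (0.562500/3) × 334.666487 = 62.749966
Exact value: 62.716356
Error: 0.033610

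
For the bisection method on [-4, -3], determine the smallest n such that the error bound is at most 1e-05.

We need (b-a)/2^n ≤ 1e-05
(-3 - (-4))/2^n ≤ 1e-05
1/2^n ≤ 1e-05
2^n ≥ 100000
n ≥ log₂(100000) = 16.61
n ≥ 17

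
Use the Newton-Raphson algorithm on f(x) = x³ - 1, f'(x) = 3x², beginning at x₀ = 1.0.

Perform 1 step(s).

f(x) = x³ - 1
f'(x) = 3x²
x₀ = 1.0

Newton-Raphson formula: x_{n+1} = x_n - f(x_n)/f'(x_n)

Iteration 1:
  f(1.000000) = 0.000000
  f'(1.000000) = 3.000000
  x_1 = 1.000000 - 0.000000/3.000000 = 1.000000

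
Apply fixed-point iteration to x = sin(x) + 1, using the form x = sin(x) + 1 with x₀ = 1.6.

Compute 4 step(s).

Equation: x = sin(x) + 1
Fixed-point form: x = sin(x) + 1
x₀ = 1.6

x_1 = g(1.600000) = 1.999574
x_2 = g(1.999574) = 1.909475
x_3 = g(1.909475) = 1.943195
x_4 = g(1.943195) = 1.931457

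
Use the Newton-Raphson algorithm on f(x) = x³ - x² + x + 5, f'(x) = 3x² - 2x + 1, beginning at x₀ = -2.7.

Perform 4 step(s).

f(x) = x³ - x² + x + 5
f'(x) = 3x² - 2x + 1
x₀ = -2.7

Newton-Raphson formula: x_{n+1} = x_n - f(x_n)/f'(x_n)

Iteration 1:
  f(-2.700000) = -24.673000
  f'(-2.700000) = 28.270000
  x_1 = -2.700000 - (-24.673000)/28.270000 = -1.827237
Iteration 2:
  f(-1.827237) = -6.266807
  f'(-1.827237) = 14.670864
  x_2 = -1.827237 - (-6.266807)/14.670864 = -1.400077
Iteration 3:
  f(-1.400077) = -1.104748
  f'(-1.400077) = 9.680804
  x_3 = -1.400077 - (-1.104748)/9.680804 = -1.285960
Iteration 4:
  f(-1.285960) = -0.066235
  f'(-1.285960) = 8.532998
  x_4 = -1.285960 - (-0.066235)/8.532998 = -1.278198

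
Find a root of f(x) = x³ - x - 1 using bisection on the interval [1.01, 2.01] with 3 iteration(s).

f(x) = x³ - x - 1
Initial interval: [1.01, 2.01]

Iteration 1:
  c_1 = (1.010000 + 2.010000)/2 = 1.510000
  f(c_1) = f(1.510000) = 0.932951
  f(a) × f(c) < 0, new interval: [1.010000, 1.510000]
Iteration 2:
  c_2 = (1.010000 + 1.510000)/2 = 1.260000
  f(c_2) = f(1.260000) = -0.259624
  f(a) × f(c) ≥ 0, new interval: [1.260000, 1.510000]
Iteration 3:
  c_3 = (1.260000 + 1.510000)/2 = 1.385000
  f(c_3) = f(1.385000) = 0.271742
  f(a) × f(c) < 0, new interval: [1.260000, 1.385000]

After 3 iteration(s), the approximation is c_3 = 1.385000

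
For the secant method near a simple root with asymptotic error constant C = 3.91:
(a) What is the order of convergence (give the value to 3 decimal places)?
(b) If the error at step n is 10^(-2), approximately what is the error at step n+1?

(a) Secant method has superlinear convergence with order φ = (1+√5)/2 ≈ 1.618.
    This means |e_{n+1}| ≈ C|e_n|^1.618.

(b) With |e_n| = 10^(-2) and C = 3.91:
    |e_{n+1}| ≈ 3.91 × (10^(-2))^1.618 = 3.91 × 10^(-3.24)

(a) ≈ 1.618 (golden ratio); (b) |e_{n+1}| ≈ 2.270e-03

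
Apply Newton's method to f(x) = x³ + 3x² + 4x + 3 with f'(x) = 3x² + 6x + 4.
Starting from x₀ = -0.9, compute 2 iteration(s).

f(x) = x³ + 3x² + 4x + 3
f'(x) = 3x² + 6x + 4
x₀ = -0.9

Newton-Raphson formula: x_{n+1} = x_n - f(x_n)/f'(x_n)

Iteration 1:
  f(-0.900000) = 1.101000
  f'(-0.900000) = 1.030000
  x_1 = -0.900000 - 1.101000/1.030000 = -1.968932
Iteration 2:
  f(-1.968932) = -0.878594
  f'(-1.968932) = 3.816488
  x_2 = -1.968932 - (-0.878594)/3.816488 = -1.738722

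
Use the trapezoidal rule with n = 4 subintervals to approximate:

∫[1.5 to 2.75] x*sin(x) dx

f(x) = x*sin(x)
a = 1.5, b = 2.75, n = 4
h = (b - a)/n = 0.312500

Trapezoidal rule: (h/2)[f(x₀) + 2f(x₁) + 2f(x₂) + ... + f(xₙ)]

x_0 = 1.5000, f(x_0) = 1.496242, coefficient = 1
x_1 = 1.8125, f(x_1) = 1.759814, coefficient = 2
x_2 = 2.1250, f(x_2) = 1.806930, coefficient = 2
x_3 = 2.4375, f(x_3) = 1.577897, coefficient = 2
x_4 = 2.7500, f(x_4) = 1.049568, coefficient = 1

I ≈ (0.312500/2) × 12.835091 = 2.005483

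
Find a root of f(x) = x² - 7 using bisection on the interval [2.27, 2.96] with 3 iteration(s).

f(x) = x² - 7
Initial interval: [2.27, 2.96]

Iteration 1:
  c_1 = (2.270000 + 2.960000)/2 = 2.615000
  f(c_1) = f(2.615000) = -0.161775
  f(a) × f(c) ≥ 0, new interval: [2.615000, 2.960000]
Iteration 2:
  c_2 = (2.615000 + 2.960000)/2 = 2.787500
  f(c_2) = f(2.787500) = 0.770156
  f(a) × f(c) < 0, new interval: [2.615000, 2.787500]
Iteration 3:
  c_3 = (2.615000 + 2.787500)/2 = 2.701250
  f(c_3) = f(2.701250) = 0.296752
  f(a) × f(c) < 0, new interval: [2.615000, 2.701250]

After 3 iteration(s), the approximation is c_3 = 2.701250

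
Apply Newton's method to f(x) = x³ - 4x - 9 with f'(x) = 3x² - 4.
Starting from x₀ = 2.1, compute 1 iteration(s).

f(x) = x³ - 4x - 9
f'(x) = 3x² - 4
x₀ = 2.1

Newton-Raphson formula: x_{n+1} = x_n - f(x_n)/f'(x_n)

Iteration 1:
  f(2.100000) = -8.139000
  f'(2.100000) = 9.230000
  x_1 = 2.100000 - (-8.139000)/9.230000 = 2.981798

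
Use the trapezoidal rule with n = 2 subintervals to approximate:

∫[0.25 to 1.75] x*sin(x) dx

f(x) = x*sin(x)
a = 0.25, b = 1.75, n = 2
h = (b - a)/n = 0.750000

Trapezoidal rule: (h/2)[f(x₀) + 2f(x₁) + 2f(x₂) + ... + f(xₙ)]

x_0 = 0.2500, f(x_0) = 0.061851, coefficient = 1
x_1 = 1.0000, f(x_1) = 0.841471, coefficient = 2
x_2 = 1.7500, f(x_2) = 1.721975, coefficient = 1

I ≈ (0.750000/2) × 3.466768 = 1.300038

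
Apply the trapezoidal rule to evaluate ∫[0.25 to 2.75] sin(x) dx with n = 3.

f(x) = sin(x)
a = 0.25, b = 2.75, n = 3
h = (b - a)/n = 0.833333

Trapezoidal rule: (h/2)[f(x₀) + 2f(x₁) + 2f(x₂) + ... + f(xₙ)]

x_0 = 0.2500, f(x_0) = 0.247404, coefficient = 1
x_1 = 1.0833, f(x_1) = 0.883524, coefficient = 2
x_2 = 1.9167, f(x_2) = 0.940781, coefficient = 2
x_3 = 2.7500, f(x_3) = 0.381661, coefficient = 1

I ≈ (0.833333/2) × 4.277674 = 1.782364
Exact value: 1.893215
Error: 0.110850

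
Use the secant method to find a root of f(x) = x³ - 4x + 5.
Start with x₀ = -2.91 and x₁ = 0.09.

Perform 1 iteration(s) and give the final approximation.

f(x) = x³ - 4x + 5
x₀ = -2.91, x₁ = 0.09

Secant formula: x_{n+1} = x_n - f(x_n)(x_n - x_{n-1})/(f(x_n) - f(x_{n-1}))

Iteration 1:
  f(-2.910000) = -8.002171
  f(0.090000) = 4.640729
  x_2 = 0.090000 - 4.640729×(0.090000 - (-2.910000))/(4.640729 - (-8.002171))
       = -1.011186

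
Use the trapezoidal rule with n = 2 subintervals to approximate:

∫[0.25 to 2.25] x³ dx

f(x) = x³
a = 0.25, b = 2.25, n = 2
h = (b - a)/n = 1.000000

Trapezoidal rule: (h/2)[f(x₀) + 2f(x₁) + 2f(x₂) + ... + f(xₙ)]

x_0 = 0.2500, f(x_0) = 0.015625, coefficient = 1
x_1 = 1.2500, f(x_1) = 1.953125, coefficient = 2
x_2 = 2.2500, f(x_2) = 11.390625, coefficient = 1

I ≈ (1.000000/2) × 15.312500 = 7.656250
Exact value: 6.406250
Error: 1.250000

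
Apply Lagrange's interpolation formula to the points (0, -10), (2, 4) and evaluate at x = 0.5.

Lagrange interpolation formula:
P(x) = Σ yᵢ × Lᵢ(x)
where Lᵢ(x) = Π_{j≠i} (x - xⱼ)/(xᵢ - xⱼ)

L_0(0.5) = (0.5 - 2)/(0 - 2) = 0.750000
L_1(0.5) = (0.5 - 0)/(2 - 0) = 0.250000

P(0.5) = (-10)×L_0(0.5) + 4×L_1(0.5)
P(0.5) = -6.500000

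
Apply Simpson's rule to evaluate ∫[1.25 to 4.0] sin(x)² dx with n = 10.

f(x) = sin(x)²
a = 1.25, b = 4.0, n = 10
h = (b - a)/n = 0.275000

Simpson's rule: (h/3)[f(x₀) + 4f(x₁) + 2f(x₂) + ... + f(xₙ)]

x_0 = 1.2500, f(x_0) = 0.900572, coefficient = 1
x_1 = 1.5250, f(x_1) = 0.997904, coefficient = 4
x_2 = 1.8000, f(x_2) = 0.948379, coefficient = 2
x_3 = 2.0750, f(x_3) = 0.766604, coefficient = 4
x_4 = 2.3500, f(x_4) = 0.506194, coefficient = 2
x_5 = 2.6250, f(x_5) = 0.243957, coefficient = 4
x_6 = 2.9000, f(x_6) = 0.057240, coefficient = 2
x_7 = 3.1750, f(x_7) = 0.001116, coefficient = 4
x_8 = 3.4500, f(x_8) = 0.092137, coefficient = 2
x_9 = 3.7250, f(x_9) = 0.303459, coefficient = 4
x_10 = 4.0000, f(x_10) = 0.572750, coefficient = 1

I ≈ (0.275000/3) × 13.933385 = 1.277227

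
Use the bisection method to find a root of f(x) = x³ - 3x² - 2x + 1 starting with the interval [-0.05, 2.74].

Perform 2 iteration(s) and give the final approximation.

f(x) = x³ - 3x² - 2x + 1
Initial interval: [-0.05, 2.74]

Iteration 1:
  c_1 = (-0.050000 + 2.740000)/2 = 1.345000
  f(c_1) = f(1.345000) = -4.683936
  f(a) × f(c) < 0, new interval: [-0.050000, 1.345000]
Iteration 2:
  c_2 = (-0.050000 + 1.345000)/2 = 0.647500
  f(c_2) = f(0.647500) = -1.281300
  f(a) × f(c) < 0, new interval: [-0.050000, 0.647500]

After 2 iteration(s), the approximation is c_2 = 0.647500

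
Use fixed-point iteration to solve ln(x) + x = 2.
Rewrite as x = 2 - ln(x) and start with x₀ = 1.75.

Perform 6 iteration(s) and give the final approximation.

Equation: ln(x) + x = 2
Fixed-point form: x = 2 - ln(x)
x₀ = 1.75

x_1 = g(1.750000) = 1.440384
x_2 = g(1.440384) = 1.635090
x_3 = g(1.635090) = 1.508302
x_4 = g(1.508302) = 1.589015
x_5 = g(1.589015) = 1.536885
x_6 = g(1.536885) = 1.570242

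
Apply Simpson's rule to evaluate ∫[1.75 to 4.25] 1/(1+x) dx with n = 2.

f(x) = 1/(1+x)
a = 1.75, b = 4.25, n = 2
h = (b - a)/n = 1.250000

Simpson's rule: (h/3)[f(x₀) + 4f(x₁) + 2f(x₂) + ... + f(xₙ)]

x_0 = 1.7500, f(x_0) = 0.363636, coefficient = 1
x_1 = 3.0000, f(x_1) = 0.250000, coefficient = 4
x_2 = 4.2500, f(x_2) = 0.190476, coefficient = 1

I ≈ (1.250000/3) × 1.554113 = 0.647547
Exact value: 0.646627
Error: 0.000920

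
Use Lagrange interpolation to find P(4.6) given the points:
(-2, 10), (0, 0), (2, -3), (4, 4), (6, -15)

Lagrange interpolation formula:
P(x) = Σ yᵢ × Lᵢ(x)
where Lᵢ(x) = Π_{j≠i} (x - xⱼ)/(xᵢ - xⱼ)

L_0(4.6) = (4.6 - 0)/(-2 - 0) × (4.6 - 2)/(-2 - 2) × (4.6 - 4)/(-2 - 4) × (4.6 - 6)/(-2 - 6) = -0.026162
L_1(4.6) = (4.6 - (-2))/(0 - (-2)) × (4.6 - 2)/(0 - 2) × (4.6 - 4)/(0 - 4) × (4.6 - 6)/(0 - 6) = 0.150150
L_2(4.6) = (4.6 - (-2))/(2 - (-2)) × (4.6 - 0)/(2 - 0) × (4.6 - 4)/(2 - 4) × (4.6 - 6)/(2 - 6) = -0.398475
L_3(4.6) = (4.6 - (-2))/(4 - (-2)) × (4.6 - 0)/(4 - 0) × (4.6 - 2)/(4 - 2) × (4.6 - 6)/(4 - 6) = 1.151150
L_4(4.6) = (4.6 - (-2))/(6 - (-2)) × (4.6 - 0)/(6 - 0) × (4.6 - 2)/(6 - 2) × (4.6 - 4)/(6 - 4) = 0.123337

P(4.6) = 10×L_0(4.6) + 0×L_1(4.6) + (-3)×L_2(4.6) + 4×L_3(4.6) + (-15)×L_4(4.6)
P(4.6) = 3.688338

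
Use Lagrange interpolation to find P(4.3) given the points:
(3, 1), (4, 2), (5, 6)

Lagrange interpolation formula:
P(x) = Σ yᵢ × Lᵢ(x)
where Lᵢ(x) = Π_{j≠i} (x - xⱼ)/(xᵢ - xⱼ)

L_0(4.3) = (4.3 - 4)/(3 - 4) × (4.3 - 5)/(3 - 5) = -0.105000
L_1(4.3) = (4.3 - 3)/(4 - 3) × (4.3 - 5)/(4 - 5) = 0.910000
L_2(4.3) = (4.3 - 3)/(5 - 3) × (4.3 - 4)/(5 - 4) = 0.195000

P(4.3) = 1×L_0(4.3) + 2×L_1(4.3) + 6×L_2(4.3)
P(4.3) = 2.885000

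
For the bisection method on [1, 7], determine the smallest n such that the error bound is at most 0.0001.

We need (b-a)/2^n ≤ 0.0001
(7 - 1)/2^n ≤ 0.0001
6/2^n ≤ 0.0001
2^n ≥ 60000
n ≥ log₂(60000) = 15.87
n ≥ 16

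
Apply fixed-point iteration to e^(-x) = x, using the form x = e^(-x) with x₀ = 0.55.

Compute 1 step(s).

Equation: e^(-x) = x
Fixed-point form: x = e^(-x)
x₀ = 0.55

x_1 = g(0.550000) = 0.576950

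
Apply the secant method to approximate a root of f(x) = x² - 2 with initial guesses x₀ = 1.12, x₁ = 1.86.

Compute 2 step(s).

f(x) = x² - 2
x₀ = 1.12, x₁ = 1.86

Secant formula: x_{n+1} = x_n - f(x_n)(x_n - x_{n-1})/(f(x_n) - f(x_{n-1}))

Iteration 1:
  f(1.120000) = -0.745600
  f(1.860000) = 1.459600
  x_2 = 1.860000 - 1.459600×(1.860000 - 1.120000)/(1.459600 - (-0.745600))
       = 1.370201
Iteration 2:
  f(1.860000) = 1.459600
  f(1.370201) = -0.122548
  x_3 = 1.370201 - (-0.122548)×(1.370201 - 1.860000)/(-0.122548 - 1.459600)
       = 1.408140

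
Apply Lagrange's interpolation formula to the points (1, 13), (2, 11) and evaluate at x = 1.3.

Lagrange interpolation formula:
P(x) = Σ yᵢ × Lᵢ(x)
where Lᵢ(x) = Π_{j≠i} (x - xⱼ)/(xᵢ - xⱼ)

L_0(1.3) = (1.3 - 2)/(1 - 2) = 0.700000
L_1(1.3) = (1.3 - 1)/(2 - 1) = 0.300000

P(1.3) = 13×L_0(1.3) + 11×L_1(1.3)
P(1.3) = 12.400000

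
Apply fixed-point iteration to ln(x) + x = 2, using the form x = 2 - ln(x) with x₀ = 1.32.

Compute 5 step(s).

Equation: ln(x) + x = 2
Fixed-point form: x = 2 - ln(x)
x₀ = 1.32

x_1 = g(1.320000) = 1.722368
x_2 = g(1.722368) = 1.456300
x_3 = g(1.456300) = 1.624101
x_4 = g(1.624101) = 1.515045
x_5 = g(1.515045) = 1.584555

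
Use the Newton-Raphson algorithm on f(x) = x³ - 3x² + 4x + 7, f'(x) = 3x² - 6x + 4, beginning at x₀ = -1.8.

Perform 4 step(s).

f(x) = x³ - 3x² + 4x + 7
f'(x) = 3x² - 6x + 4
x₀ = -1.8

Newton-Raphson formula: x_{n+1} = x_n - f(x_n)/f'(x_n)

Iteration 1:
  f(-1.800000) = -15.752000
  f'(-1.800000) = 24.520000
  x_1 = -1.800000 - (-15.752000)/24.520000 = -1.157586
Iteration 2:
  f(-1.157586) = -3.201526
  f'(-1.157586) = 14.965527
  x_2 = -1.157586 - (-3.201526)/14.965527 = -0.943659
Iteration 3:
  f(-0.943659) = -0.286433
  f'(-0.943659) = 12.333430
  x_3 = -0.943659 - (-0.286433)/12.333430 = -0.920435
Iteration 4:
  f(-0.920435) = -0.003132
  f'(-0.920435) = 12.064210
  x_4 = -0.920435 - (-0.003132)/12.064210 = -0.920175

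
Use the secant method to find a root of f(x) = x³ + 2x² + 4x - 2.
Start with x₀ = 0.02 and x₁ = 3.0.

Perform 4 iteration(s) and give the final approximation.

f(x) = x³ + 2x² + 4x - 2
x₀ = 0.02, x₁ = 3.0

Secant formula: x_{n+1} = x_n - f(x_n)(x_n - x_{n-1})/(f(x_n) - f(x_{n-1}))

Iteration 1:
  f(0.020000) = -1.919192
  f(3.000000) = 55.000000
  x_2 = 3.000000 - 55.000000×(3.000000 - 0.020000)/(55.000000 - (-1.919192))
       = 0.120479
Iteration 2:
  f(3.000000) = 55.000000
  f(0.120479) = -1.487304
  x_3 = 0.120479 - (-1.487304)×(0.120479 - 3.000000)/(-1.487304 - 55.000000)
       = 0.196297
Iteration 3:
  f(0.120479) = -1.487304
  f(0.196297) = -1.130185
  x_4 = 0.196297 - (-1.130185)×(0.196297 - 0.120479)/(-1.130185 - (-1.487304))
       = 0.436238
Iteration 4:
  f(0.196297) = -1.130185
  f(0.436238) = 0.208579
  x_5 = 0.436238 - 0.208579×(0.436238 - 0.196297)/(0.208579 - (-1.130185))
       = 0.398856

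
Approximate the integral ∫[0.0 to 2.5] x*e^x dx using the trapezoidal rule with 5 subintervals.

f(x) = x*e^x
a = 0.0, b = 2.5, n = 5
h = (b - a)/n = 0.500000

Trapezoidal rule: (h/2)[f(x₀) + 2f(x₁) + 2f(x₂) + ... + f(xₙ)]

x_0 = 0.0000, f(x_0) = 0.000000, coefficient = 1
x_1 = 0.5000, f(x_1) = 0.824361, coefficient = 2
x_2 = 1.0000, f(x_2) = 2.718282, coefficient = 2
x_3 = 1.5000, f(x_3) = 6.722534, coefficient = 2
x_4 = 2.0000, f(x_4) = 14.778112, coefficient = 2
x_5 = 2.5000, f(x_5) = 30.456235, coefficient = 1

I ≈ (0.500000/2) × 80.542811 = 20.135703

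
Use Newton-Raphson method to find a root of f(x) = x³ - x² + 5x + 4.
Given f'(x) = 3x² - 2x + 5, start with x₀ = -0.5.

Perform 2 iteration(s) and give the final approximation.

f(x) = x³ - x² + 5x + 4
f'(x) = 3x² - 2x + 5
x₀ = -0.5

Newton-Raphson formula: x_{n+1} = x_n - f(x_n)/f'(x_n)

Iteration 1:
  f(-0.500000) = 1.125000
  f'(-0.500000) = 6.750000
  x_1 = -0.500000 - 1.125000/6.750000 = -0.666667
Iteration 2:
  f(-0.666667) = -0.074074
  f'(-0.666667) = 7.666667
  x_2 = -0.666667 - (-0.074074)/7.666667 = -0.657005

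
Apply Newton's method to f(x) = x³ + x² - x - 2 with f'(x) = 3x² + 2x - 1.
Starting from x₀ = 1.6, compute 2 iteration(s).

f(x) = x³ + x² - x - 2
f'(x) = 3x² + 2x - 1
x₀ = 1.6

Newton-Raphson formula: x_{n+1} = x_n - f(x_n)/f'(x_n)

Iteration 1:
  f(1.600000) = 3.056000
  f'(1.600000) = 9.880000
  x_1 = 1.600000 - 3.056000/9.880000 = 1.290688
Iteration 2:
  f(1.290688) = 0.525315
  f'(1.290688) = 6.579005
  x_2 = 1.290688 - 0.525315/6.579005 = 1.210841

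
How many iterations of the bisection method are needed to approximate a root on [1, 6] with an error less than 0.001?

We need (b-a)/2^n ≤ 0.001
(6 - 1)/2^n ≤ 0.001
5/2^n ≤ 0.001
2^n ≥ 5000
n ≥ log₂(5000) = 12.29
n ≥ 13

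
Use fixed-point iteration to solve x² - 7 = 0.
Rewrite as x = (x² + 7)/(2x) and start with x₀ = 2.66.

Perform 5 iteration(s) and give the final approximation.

Equation: x² - 7 = 0
Fixed-point form: x = (x² + 7)/(2x)
x₀ = 2.66

x_1 = g(2.660000) = 2.645789
x_2 = g(2.645789) = 2.645751
x_3 = g(2.645751) = 2.645751
x_4 = g(2.645751) = 2.645751
x_5 = g(2.645751) = 2.645751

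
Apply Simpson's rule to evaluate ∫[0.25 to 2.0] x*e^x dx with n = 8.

f(x) = x*e^x
a = 0.25, b = 2.0, n = 8
h = (b - a)/n = 0.218750

Simpson's rule: (h/3)[f(x₀) + 4f(x₁) + 2f(x₂) + ... + f(xₙ)]

x_0 = 0.2500, f(x_0) = 0.321006, coefficient = 1
x_1 = 0.4688, f(x_1) = 0.749060, coefficient = 4
x_2 = 0.6875, f(x_2) = 1.367257, coefficient = 2
x_3 = 0.9062, f(x_3) = 2.242990, coefficient = 4
x_4 = 1.1250, f(x_4) = 3.465244, coefficient = 2
x_5 = 1.3438, f(x_5) = 5.151120, coefficient = 4
x_6 = 1.5625, f(x_6) = 7.454271, coefficient = 2
x_7 = 1.7812, f(x_7) = 10.575768, coefficient = 4
x_8 = 2.0000, f(x_8) = 14.778112, coefficient = 1

I ≈ (0.218750/3) × 114.548418 = 8.352489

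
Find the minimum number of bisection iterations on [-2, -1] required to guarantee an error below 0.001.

We need (b-a)/2^n ≤ 0.001
(-1 - (-2))/2^n ≤ 0.001
1/2^n ≤ 0.001
2^n ≥ 1000
n ≥ log₂(1000) = 9.97
n ≥ 10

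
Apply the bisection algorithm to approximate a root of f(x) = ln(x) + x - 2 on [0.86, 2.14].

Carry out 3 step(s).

f(x) = ln(x) + x - 2
Initial interval: [0.86, 2.14]

Iteration 1:
  c_1 = (0.860000 + 2.140000)/2 = 1.500000
  f(c_1) = f(1.500000) = -0.094535
  f(a) × f(c) ≥ 0, new interval: [1.500000, 2.140000]
Iteration 2:
  c_2 = (1.500000 + 2.140000)/2 = 1.820000
  f(c_2) = f(1.820000) = 0.418837
  f(a) × f(c) < 0, new interval: [1.500000, 1.820000]
Iteration 3:
  c_3 = (1.500000 + 1.820000)/2 = 1.660000
  f(c_3) = f(1.660000) = 0.166818
  f(a) × f(c) < 0, new interval: [1.500000, 1.660000]

After 3 iteration(s), the approximation is c_3 = 1.660000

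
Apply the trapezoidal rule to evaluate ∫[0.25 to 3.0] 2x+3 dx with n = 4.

f(x) = 2x+3
a = 0.25, b = 3.0, n = 4
h = (b - a)/n = 0.687500

Trapezoidal rule: (h/2)[f(x₀) + 2f(x₁) + 2f(x₂) + ... + f(xₙ)]

x_0 = 0.2500, f(x_0) = 3.500000, coefficient = 1
x_1 = 0.9375, f(x_1) = 4.875000, coefficient = 2
x_2 = 1.6250, f(x_2) = 6.250000, coefficient = 2
x_3 = 2.3125, f(x_3) = 7.625000, coefficient = 2
x_4 = 3.0000, f(x_4) = 9.000000, coefficient = 1

I ≈ (0.687500/2) × 50.000000 = 17.187500
Exact value: 17.187500
Error: 0.000000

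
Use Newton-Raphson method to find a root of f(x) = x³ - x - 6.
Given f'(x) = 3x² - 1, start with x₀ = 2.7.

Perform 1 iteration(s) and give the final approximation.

f(x) = x³ - x - 6
f'(x) = 3x² - 1
x₀ = 2.7

Newton-Raphson formula: x_{n+1} = x_n - f(x_n)/f'(x_n)

Iteration 1:
  f(2.700000) = 10.983000
  f'(2.700000) = 20.870000
  x_1 = 2.700000 - 10.983000/20.870000 = 2.173742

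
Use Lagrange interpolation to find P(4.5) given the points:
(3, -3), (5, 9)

Lagrange interpolation formula:
P(x) = Σ yᵢ × Lᵢ(x)
where Lᵢ(x) = Π_{j≠i} (x - xⱼ)/(xᵢ - xⱼ)

L_0(4.5) = (4.5 - 5)/(3 - 5) = 0.250000
L_1(4.5) = (4.5 - 3)/(5 - 3) = 0.750000

P(4.5) = (-3)×L_0(4.5) + 9×L_1(4.5)
P(4.5) = 6.000000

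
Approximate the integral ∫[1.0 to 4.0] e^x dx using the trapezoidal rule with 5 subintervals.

f(x) = e^x
a = 1.0, b = 4.0, n = 5
h = (b - a)/n = 0.600000

Trapezoidal rule: (h/2)[f(x₀) + 2f(x₁) + 2f(x₂) + ... + f(xₙ)]

x_0 = 1.0000, f(x_0) = 2.718282, coefficient = 1
x_1 = 1.6000, f(x_1) = 4.953032, coefficient = 2
x_2 = 2.2000, f(x_2) = 9.025013, coefficient = 2
x_3 = 2.8000, f(x_3) = 16.444647, coefficient = 2
x_4 = 3.4000, f(x_4) = 29.964100, coefficient = 2
x_5 = 4.0000, f(x_5) = 54.598150, coefficient = 1

I ≈ (0.600000/2) × 178.090017 = 53.427005
Exact value: 51.879868
Error: 1.547137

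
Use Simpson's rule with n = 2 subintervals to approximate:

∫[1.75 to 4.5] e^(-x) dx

f(x) = e^(-x)
a = 1.75, b = 4.5, n = 2
h = (b - a)/n = 1.375000

Simpson's rule: (h/3)[f(x₀) + 4f(x₁) + 2f(x₂) + ... + f(xₙ)]

x_0 = 1.7500, f(x_0) = 0.173774, coefficient = 1
x_1 = 3.1250, f(x_1) = 0.043937, coefficient = 4
x_2 = 4.5000, f(x_2) = 0.011109, coefficient = 1

I ≈ (1.375000/3) × 0.360631 = 0.165289
Exact value: 0.162665
Error: 0.002624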